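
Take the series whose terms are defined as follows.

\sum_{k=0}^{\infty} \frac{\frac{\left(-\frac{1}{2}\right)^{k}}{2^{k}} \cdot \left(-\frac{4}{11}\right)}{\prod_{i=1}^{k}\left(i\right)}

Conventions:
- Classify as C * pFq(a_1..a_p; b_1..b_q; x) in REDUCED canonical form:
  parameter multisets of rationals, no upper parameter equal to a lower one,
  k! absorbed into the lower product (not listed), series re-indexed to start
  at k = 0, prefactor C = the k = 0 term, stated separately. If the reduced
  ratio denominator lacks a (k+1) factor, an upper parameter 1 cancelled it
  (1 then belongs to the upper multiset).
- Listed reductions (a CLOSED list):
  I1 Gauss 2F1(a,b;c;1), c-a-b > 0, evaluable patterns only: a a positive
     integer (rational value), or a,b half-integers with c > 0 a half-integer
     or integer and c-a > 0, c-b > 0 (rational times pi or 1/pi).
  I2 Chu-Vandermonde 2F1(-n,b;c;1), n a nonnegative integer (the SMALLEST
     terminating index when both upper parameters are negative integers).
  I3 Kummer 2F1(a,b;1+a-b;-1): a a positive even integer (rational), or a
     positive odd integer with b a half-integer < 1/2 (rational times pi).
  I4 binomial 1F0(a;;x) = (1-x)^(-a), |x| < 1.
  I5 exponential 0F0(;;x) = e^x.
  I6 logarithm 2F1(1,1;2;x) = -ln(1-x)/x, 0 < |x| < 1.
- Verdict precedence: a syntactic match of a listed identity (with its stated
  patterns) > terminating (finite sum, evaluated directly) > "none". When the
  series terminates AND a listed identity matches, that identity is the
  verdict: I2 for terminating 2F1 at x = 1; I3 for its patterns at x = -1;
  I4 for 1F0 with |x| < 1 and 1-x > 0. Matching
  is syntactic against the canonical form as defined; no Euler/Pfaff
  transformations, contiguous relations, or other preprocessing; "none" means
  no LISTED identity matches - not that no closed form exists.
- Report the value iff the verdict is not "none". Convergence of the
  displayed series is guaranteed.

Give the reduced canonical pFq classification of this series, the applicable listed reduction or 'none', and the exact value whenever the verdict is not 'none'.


x = -\frac{1}{4} here; the reduced form reads 0F0, upper {-}, lower {-}, C = -\frac{4}{11}. Verdict: the exponential series (I5) matches (the 0F0 exponential series at x = -\frac{1}{4}). Hence: \left(-\frac{4}{11}\right) \cdot e^{-\frac{1}{4}}.

First insight: x = -\frac{1}{4} and the product of the first k integers (C = -4/11, x = -1/4) is k!.
Ratio: r(k) = -\frac{1}{4} * 1 / [(k+1)] - rational in k. x = -\frac{1}{4}; t_0 = -\frac{4}{11}; negate the roots.


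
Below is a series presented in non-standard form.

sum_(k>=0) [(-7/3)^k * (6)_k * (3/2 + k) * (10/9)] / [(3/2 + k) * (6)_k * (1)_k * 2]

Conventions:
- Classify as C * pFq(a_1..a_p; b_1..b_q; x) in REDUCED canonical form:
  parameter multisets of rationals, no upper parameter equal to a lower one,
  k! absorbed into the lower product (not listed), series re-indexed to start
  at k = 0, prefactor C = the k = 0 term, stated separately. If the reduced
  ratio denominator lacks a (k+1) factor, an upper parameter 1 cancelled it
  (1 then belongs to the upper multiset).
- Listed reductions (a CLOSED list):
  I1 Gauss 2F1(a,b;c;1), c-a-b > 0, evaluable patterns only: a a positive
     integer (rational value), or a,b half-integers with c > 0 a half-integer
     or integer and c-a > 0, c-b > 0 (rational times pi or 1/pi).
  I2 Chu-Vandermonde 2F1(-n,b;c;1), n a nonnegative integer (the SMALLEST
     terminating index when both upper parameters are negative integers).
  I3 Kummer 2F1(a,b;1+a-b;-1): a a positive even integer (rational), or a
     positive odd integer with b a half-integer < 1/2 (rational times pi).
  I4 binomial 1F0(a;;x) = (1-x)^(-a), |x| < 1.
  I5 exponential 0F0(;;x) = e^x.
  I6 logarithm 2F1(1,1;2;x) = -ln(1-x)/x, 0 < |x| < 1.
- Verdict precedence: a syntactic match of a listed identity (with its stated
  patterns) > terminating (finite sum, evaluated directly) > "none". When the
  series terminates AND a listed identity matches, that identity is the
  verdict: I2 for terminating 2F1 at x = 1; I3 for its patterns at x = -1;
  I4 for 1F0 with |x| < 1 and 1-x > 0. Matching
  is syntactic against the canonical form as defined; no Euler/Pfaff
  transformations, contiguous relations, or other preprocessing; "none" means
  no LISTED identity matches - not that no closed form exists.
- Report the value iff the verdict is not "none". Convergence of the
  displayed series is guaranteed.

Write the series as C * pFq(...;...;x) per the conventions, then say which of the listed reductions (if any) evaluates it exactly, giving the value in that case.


Key step: t_0 = 5/9 here, and the parameter 6 appears in both the upper and lower lists and cancels (alongside the other common factor).
Term ratio: r(k) = (-7/3) * 1 / [(k+1)] - rational in k. x = (-7/3); t_0 = 5/9; negate the roots.

Classification (C = 5/9): 0F0 with upper {-}, lower {-}, argument x = -7/3. Verdict at x = -7/3: exponential (I5) matches (the 0F0 exponential series at x = -7/3). Value: (5/9) * e^(-7/3).


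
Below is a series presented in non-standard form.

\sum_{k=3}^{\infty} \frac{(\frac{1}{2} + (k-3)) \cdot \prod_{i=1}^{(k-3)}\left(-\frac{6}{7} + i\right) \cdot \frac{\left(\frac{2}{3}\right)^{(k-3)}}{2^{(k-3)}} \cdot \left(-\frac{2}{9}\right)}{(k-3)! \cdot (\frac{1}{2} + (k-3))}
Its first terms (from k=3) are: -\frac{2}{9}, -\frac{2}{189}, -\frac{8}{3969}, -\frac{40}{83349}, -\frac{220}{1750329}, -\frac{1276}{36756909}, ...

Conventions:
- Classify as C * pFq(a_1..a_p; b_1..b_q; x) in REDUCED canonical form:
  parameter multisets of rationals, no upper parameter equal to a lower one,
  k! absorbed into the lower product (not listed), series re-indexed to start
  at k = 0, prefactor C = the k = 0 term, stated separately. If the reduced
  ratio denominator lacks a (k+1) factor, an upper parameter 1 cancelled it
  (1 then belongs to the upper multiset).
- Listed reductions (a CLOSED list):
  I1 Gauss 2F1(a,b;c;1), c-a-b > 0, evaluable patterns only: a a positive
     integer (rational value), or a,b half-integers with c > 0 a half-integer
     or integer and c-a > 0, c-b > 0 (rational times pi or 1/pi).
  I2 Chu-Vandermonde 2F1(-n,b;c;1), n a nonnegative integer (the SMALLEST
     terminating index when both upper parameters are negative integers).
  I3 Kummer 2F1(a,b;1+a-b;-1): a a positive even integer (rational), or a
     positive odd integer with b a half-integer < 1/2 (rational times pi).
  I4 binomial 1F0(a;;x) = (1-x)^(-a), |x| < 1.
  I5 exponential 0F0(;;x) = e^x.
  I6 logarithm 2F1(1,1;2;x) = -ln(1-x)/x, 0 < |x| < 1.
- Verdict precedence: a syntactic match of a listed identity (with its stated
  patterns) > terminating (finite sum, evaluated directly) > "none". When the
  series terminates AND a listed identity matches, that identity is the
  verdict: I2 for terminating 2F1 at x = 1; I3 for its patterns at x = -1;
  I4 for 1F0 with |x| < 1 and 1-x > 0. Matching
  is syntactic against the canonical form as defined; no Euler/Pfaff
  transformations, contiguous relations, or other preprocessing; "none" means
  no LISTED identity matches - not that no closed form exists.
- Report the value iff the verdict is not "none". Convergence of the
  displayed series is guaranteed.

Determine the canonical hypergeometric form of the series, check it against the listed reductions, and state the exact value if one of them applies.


This is -\frac{2}{9} * 1F0(\frac{1}{7}; -; \frac{1}{3}) in reduced canonical form. Verdict at x = \frac{1}{3}: the binomial series (I4) matches (the 1F0 binomial series: exponent -1/7, x = \frac{1}{3}). Sum: \left(-\frac{2}{9}\right) \cdot \left(\frac{2}{3}\right)^{-\frac{1}{7}}.

Structural cue: t_0 = -\frac{2}{9} here, and the running product (C = -2/9) telescopes to a rising factorial.
Term ratio: r(k) = \frac{1}{3} * (k+\frac{1}{7}) / [(k+1)] - rational; roots negated = parameters, x = \frac{1}{3}, C = -\frac{2}{9}.


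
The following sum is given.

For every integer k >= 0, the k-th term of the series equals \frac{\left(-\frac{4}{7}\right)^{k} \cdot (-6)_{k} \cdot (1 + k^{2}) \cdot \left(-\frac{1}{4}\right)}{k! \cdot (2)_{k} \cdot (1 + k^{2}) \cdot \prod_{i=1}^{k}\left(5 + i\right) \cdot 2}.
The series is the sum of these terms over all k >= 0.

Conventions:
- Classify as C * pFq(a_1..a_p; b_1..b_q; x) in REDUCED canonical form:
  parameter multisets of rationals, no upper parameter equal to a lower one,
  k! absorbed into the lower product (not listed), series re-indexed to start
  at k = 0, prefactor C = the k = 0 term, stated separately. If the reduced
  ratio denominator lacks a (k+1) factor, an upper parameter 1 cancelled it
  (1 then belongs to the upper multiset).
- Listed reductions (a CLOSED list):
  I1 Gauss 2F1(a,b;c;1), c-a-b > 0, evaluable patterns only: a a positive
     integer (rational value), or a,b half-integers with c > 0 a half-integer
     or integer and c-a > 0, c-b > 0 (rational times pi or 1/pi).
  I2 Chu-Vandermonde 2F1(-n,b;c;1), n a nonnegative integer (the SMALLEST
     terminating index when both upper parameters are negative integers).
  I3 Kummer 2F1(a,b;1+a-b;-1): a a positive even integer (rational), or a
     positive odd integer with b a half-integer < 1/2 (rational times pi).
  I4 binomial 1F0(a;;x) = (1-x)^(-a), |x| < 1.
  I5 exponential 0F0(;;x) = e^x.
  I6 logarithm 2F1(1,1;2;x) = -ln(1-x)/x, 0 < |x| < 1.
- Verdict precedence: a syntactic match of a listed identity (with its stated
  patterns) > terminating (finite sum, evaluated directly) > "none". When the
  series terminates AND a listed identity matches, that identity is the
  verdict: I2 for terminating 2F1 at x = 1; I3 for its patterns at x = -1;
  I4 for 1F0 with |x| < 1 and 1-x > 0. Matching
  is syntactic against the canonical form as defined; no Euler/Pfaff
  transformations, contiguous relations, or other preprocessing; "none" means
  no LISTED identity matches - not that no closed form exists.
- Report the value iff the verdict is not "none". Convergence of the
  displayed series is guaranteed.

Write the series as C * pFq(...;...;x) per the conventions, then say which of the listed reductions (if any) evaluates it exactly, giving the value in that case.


The series (x = -\frac{4}{7}) is 1F2: upper {-6}, lower {2, 6}, prefactor -\frac{1}{8}. Verdict: terminating. With -6 upstairs the series is a 7-term polynomial sum; evaluated term by term. Its exact value is -\frac{502966845851}{3081862614600}.

The tell: with t_0 = -\frac{1}{8}, the constant factors (prefactor -1/8) combine into one prefactor.
Consecutive-term ratio: r(k) = -\frac{4}{7} * (k-6) / [(k+2) (k+6) (k+1)] ; factor over Q: parameters, x = -\frac{4}{7}, and C = -\frac{1}{8}.


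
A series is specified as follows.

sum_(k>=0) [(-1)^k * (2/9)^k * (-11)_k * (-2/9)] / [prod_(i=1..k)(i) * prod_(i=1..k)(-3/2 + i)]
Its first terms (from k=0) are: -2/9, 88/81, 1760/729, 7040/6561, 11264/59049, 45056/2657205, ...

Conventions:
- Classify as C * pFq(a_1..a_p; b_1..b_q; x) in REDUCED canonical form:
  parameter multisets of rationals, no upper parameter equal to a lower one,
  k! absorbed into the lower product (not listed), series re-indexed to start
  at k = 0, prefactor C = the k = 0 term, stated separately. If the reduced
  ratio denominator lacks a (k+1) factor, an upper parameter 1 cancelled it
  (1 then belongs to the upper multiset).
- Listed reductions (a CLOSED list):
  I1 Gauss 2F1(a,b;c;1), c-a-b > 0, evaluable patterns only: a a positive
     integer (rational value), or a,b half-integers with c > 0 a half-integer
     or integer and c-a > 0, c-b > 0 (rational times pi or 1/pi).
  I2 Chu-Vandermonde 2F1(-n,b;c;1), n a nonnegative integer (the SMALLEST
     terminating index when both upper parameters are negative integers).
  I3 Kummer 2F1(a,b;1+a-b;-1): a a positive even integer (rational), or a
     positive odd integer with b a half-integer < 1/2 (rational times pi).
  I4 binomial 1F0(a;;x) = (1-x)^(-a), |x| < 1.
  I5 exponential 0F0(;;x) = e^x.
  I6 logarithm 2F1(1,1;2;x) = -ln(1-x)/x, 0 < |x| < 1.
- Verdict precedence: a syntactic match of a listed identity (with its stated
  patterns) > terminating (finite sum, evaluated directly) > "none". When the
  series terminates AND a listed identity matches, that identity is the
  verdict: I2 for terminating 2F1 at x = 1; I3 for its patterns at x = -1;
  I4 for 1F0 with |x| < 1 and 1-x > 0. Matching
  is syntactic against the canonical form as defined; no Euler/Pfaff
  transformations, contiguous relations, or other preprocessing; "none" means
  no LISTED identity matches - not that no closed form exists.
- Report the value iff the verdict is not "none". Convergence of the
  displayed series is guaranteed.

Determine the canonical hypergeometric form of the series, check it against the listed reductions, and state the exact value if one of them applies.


Canonical form: C = -2/9 times 1F1 with upper {-11}, lower {-1/2}, x = -2/9. Verdict: terminating. With -11 upstairs the series is a 12-term polynomial sum; evaluated term by term. Value: 168644015373192283018/36982965834576777015.

Structural cue: x = (-2/9) and the lower running product (C = -2/9, x = -2/9) is a rising factorial.
Ratio: r(k) = (-2/9) * (k-11) / [(k-1/2) (k+1)] - rational; roots negated = parameters, x = (-2/9), C = -2/9.


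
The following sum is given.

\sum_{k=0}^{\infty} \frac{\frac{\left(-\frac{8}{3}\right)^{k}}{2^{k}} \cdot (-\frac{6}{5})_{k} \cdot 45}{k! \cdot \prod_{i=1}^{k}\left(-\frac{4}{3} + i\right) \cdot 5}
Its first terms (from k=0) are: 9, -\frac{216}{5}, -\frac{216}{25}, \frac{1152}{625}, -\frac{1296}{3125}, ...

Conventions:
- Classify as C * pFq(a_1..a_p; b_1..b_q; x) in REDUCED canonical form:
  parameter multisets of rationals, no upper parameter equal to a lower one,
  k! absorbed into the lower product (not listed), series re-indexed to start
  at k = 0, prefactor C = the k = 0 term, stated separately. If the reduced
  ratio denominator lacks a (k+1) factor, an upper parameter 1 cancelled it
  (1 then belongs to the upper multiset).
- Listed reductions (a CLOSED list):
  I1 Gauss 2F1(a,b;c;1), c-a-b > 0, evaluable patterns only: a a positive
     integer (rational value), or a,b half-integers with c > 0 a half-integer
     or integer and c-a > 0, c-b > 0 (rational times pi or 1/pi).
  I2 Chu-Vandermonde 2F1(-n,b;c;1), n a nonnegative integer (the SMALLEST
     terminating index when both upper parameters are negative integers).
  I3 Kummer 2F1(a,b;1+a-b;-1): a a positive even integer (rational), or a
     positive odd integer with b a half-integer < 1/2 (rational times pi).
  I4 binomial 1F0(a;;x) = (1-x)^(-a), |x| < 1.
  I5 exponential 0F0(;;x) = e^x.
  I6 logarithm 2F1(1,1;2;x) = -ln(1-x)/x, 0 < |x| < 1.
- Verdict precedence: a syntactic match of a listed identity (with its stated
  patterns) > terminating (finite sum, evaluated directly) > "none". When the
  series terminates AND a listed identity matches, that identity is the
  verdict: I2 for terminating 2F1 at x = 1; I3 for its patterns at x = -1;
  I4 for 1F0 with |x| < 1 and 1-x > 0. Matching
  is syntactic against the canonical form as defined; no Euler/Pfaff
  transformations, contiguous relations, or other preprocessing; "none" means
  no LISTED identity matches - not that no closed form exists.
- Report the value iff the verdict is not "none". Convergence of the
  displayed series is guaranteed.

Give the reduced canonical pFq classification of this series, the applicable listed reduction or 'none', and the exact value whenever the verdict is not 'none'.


Classification (C = 9): 1F1 with upper {-\frac{6}{5}}, lower {-\frac{1}{3}}, argument x = -\frac{4}{3}. Verdict: none - at argument -\frac{4}{3} the multisets {-\frac{6}{5}} ; {-\frac{1}{3}} match no listed identity.

Structural cue: from the first term 9: the constant factors (C = 9) combine into one prefactor.
Term ratio: r(k) = -\frac{4}{3} * (k-\frac{6}{5}) / [(k-\frac{1}{3}) (k+1)] - rational; roots negated = parameters, x = -\frac{4}{3}, C = 9.


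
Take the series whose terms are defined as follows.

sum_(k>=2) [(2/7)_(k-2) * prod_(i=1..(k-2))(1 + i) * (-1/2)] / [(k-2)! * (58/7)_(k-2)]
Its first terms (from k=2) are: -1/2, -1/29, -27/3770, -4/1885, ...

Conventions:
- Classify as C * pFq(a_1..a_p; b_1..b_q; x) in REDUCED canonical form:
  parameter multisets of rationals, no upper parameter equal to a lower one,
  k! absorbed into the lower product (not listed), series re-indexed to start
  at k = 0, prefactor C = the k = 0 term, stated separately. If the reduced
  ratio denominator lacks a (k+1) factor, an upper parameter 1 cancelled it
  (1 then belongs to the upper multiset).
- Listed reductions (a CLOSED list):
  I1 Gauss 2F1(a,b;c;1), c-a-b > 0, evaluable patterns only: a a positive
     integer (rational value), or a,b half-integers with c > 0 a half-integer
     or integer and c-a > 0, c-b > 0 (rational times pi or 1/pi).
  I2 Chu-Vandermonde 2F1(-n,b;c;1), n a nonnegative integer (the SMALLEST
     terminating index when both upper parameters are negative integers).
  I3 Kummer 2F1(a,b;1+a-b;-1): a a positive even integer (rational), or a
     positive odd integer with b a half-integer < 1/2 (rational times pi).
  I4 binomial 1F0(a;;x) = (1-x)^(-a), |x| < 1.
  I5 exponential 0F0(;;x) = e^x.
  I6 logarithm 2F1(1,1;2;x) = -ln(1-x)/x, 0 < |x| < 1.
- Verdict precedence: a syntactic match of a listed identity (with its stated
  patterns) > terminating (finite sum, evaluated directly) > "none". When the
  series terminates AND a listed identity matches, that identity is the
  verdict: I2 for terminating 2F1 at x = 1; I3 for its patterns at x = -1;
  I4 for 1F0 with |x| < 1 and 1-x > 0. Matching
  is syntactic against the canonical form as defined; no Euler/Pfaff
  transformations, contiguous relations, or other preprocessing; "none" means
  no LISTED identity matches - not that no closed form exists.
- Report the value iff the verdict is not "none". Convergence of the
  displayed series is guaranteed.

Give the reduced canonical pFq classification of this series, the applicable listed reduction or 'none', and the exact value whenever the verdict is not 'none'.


This is -1/2 * 2F1(2/7, 2; 58/7; 1) in reduced canonical form. Verdict: Gauss (I1, integer-parameter pattern) matches (x = 1: the Gamma ratio telescopes since c-a-b = 6 > 0 and a = 2 in Z>0). Hence: -187/343.

The tell: t_0 = -1/2 here, and the running product (C = -1/2) telescopes to a rising factorial.
Step ratio: r(k) = 1 * (k+2/7) (k+2) / [(k+58/7) (k+1)] ; factor over Q: parameters, x = 1, and C = -1/2.


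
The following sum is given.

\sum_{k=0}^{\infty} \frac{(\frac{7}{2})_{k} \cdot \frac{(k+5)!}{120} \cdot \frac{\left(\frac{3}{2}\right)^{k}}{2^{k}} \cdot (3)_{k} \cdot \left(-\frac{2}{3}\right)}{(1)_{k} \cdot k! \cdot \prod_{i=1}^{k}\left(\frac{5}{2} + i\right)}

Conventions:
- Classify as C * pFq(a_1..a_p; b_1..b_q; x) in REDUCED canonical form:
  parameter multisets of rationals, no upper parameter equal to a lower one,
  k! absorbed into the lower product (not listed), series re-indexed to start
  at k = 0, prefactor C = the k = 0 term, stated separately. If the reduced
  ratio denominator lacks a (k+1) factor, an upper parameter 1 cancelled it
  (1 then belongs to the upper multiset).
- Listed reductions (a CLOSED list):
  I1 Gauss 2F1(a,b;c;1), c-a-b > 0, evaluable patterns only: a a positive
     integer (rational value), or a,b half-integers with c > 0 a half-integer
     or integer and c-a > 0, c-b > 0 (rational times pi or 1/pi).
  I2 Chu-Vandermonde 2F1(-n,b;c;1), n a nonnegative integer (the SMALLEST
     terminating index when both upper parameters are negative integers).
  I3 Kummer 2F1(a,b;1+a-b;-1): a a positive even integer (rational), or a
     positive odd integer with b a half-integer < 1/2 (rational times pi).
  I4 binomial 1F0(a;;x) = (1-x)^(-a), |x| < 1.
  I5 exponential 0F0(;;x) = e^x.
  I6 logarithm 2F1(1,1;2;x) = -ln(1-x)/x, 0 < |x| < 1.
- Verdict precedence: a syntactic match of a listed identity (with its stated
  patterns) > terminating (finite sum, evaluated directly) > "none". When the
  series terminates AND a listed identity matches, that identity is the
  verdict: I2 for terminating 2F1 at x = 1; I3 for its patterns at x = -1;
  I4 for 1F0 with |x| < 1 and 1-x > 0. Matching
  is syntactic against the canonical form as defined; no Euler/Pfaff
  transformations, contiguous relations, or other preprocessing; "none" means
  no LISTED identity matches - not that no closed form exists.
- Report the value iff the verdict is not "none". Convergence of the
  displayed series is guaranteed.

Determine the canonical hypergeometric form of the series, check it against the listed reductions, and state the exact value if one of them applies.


Key observation: with t_0 = -\frac{2}{3}, the two k-th powers (C = -2/3, x = 3/4) combine into one argument.
Consecutive-term ratio: r(k) = \frac{3}{4} * (k+3) (k+6) / [(k+1) (k+1)] - rational; roots negated = parameters, x = \frac{3}{4}, C = -\frac{2}{3}.

With C = -\frac{2}{3}: the canonical form is 2F1(3, 6; 1; \frac{3}{4}). Verdict: none (x = \frac{3}{4}): each listed identity misses the multisets {3, 6} ; {1}.


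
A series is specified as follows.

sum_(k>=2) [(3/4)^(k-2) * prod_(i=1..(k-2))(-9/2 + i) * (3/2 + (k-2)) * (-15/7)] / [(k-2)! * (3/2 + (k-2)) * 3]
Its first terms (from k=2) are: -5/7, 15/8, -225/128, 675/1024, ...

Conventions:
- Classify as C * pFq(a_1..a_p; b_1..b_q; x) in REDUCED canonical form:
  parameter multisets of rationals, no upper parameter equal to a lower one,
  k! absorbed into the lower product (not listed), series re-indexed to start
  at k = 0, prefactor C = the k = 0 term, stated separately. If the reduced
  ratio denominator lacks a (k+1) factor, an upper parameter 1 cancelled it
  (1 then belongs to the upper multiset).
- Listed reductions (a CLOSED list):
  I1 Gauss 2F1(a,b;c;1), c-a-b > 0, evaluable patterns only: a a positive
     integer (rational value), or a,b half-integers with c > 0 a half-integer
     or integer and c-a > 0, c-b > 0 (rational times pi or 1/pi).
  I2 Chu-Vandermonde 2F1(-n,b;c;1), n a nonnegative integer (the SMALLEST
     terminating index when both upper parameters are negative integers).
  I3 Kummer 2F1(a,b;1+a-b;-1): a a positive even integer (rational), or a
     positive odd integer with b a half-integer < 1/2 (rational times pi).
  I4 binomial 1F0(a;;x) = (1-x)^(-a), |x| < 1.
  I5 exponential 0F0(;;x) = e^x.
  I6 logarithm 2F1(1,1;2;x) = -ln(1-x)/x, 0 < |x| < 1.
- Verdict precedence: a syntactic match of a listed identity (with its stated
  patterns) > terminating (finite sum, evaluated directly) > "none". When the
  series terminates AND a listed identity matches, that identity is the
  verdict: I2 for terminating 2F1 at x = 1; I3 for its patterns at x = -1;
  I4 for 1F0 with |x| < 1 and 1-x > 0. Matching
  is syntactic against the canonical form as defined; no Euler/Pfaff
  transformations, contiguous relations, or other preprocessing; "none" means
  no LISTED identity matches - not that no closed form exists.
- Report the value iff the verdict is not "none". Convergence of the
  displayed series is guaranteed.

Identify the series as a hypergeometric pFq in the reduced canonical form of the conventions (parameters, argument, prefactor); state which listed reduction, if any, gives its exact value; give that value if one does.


This is -5/7 * 1F0(-7/2; -; 3/4) in reduced canonical form. Verdict: binomial (I4) fires (the 1F0 binomial series: exponent 7/2, x = 3/4). Exact value: (-5/7) * (1/4)^(7/2).

First insight: t_0 being -5/7, the constant factors (C = -5/7, x = 3/4) combine into one prefactor.
Step ratio: r(k) = (3/4) * (k-7/2) / [(k+1)] - poly over poly, x = (3/4) from leading terms; C = -5/7 at k = 0.


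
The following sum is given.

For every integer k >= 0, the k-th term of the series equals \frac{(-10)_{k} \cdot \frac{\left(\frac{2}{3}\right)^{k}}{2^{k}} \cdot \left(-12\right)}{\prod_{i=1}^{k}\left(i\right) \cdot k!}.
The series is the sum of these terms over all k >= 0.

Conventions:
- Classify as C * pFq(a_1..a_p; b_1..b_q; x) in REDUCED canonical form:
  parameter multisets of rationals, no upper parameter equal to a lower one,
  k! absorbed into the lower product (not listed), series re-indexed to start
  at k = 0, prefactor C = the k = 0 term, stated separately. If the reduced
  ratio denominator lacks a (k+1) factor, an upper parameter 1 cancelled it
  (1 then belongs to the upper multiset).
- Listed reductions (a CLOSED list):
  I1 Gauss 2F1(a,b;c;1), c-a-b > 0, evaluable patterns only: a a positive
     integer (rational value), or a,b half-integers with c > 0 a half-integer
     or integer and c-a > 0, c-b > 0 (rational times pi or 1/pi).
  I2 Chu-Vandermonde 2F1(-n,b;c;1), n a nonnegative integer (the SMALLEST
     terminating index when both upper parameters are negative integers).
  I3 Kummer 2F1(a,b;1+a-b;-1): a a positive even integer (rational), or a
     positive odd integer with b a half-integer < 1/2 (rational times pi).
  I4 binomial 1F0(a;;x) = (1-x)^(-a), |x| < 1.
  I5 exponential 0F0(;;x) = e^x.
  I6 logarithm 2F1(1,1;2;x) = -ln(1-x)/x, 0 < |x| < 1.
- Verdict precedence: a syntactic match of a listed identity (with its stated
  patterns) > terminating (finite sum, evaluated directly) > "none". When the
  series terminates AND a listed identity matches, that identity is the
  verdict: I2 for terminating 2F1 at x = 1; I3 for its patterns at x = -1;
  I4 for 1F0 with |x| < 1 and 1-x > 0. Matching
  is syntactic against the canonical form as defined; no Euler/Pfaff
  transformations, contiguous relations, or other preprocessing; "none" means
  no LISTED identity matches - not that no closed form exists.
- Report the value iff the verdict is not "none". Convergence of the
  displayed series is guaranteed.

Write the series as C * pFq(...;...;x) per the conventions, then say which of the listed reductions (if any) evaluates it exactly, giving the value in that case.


Classification (C = -12): 1F1 with upper {-10}, lower {1}, argument x = \frac{1}{3}. Verdict: terminating - the sum ends at index 10 because -10 is a negative integer; exact evaluation follows. Value: \frac{101632011689}{17856417600}.

First insight: with t_0 = -12, the two k-th powers (prefactor -12) combine into one argument.
Step ratio: r(k) = \frac{1}{3} * (k-10) / [(k+1) (k+1)] ; factor over Q: parameters, x = \frac{1}{3}, and C = -12.


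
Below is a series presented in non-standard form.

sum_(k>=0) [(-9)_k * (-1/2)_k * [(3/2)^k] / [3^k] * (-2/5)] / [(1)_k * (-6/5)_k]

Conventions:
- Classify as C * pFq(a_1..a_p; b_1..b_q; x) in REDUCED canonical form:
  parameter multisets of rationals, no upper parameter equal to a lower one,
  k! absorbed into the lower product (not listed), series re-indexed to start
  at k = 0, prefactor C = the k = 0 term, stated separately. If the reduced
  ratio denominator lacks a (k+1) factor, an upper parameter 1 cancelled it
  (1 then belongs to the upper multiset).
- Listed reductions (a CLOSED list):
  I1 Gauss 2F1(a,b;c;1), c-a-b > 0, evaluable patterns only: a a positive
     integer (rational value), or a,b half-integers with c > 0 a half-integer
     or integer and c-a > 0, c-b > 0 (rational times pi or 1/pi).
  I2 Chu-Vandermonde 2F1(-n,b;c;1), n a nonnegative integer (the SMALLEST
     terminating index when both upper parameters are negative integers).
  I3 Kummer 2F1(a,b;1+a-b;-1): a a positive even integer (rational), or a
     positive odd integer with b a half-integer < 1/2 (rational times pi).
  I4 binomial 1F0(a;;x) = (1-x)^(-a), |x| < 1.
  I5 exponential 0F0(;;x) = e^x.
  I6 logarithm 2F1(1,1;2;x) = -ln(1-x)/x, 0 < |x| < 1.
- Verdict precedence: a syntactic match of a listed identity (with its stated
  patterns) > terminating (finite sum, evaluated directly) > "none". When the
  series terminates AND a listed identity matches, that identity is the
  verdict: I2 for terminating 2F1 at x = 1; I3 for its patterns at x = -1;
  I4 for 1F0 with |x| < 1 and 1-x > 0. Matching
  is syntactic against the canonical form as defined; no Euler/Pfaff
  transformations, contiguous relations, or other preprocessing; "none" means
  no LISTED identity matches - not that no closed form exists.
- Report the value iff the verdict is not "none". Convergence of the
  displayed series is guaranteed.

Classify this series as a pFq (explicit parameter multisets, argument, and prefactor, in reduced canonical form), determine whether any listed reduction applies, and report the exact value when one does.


Key step: from the first term -2/5: (1)_k (prefactor -2/5) is k! itself.
Consecutive-term ratio: r(k) = (1/2) * (k-9) (k-1/2) / [(k-6/5) (k+1)] - rational in k. x = (1/2); t_0 = -2/5; negate the roots.

At argument 1/2: a 2F1 with upper {-9, -1/2}, lower {-6/5}, scaled by C = -2/5. Verdict: terminating - upper parameter -9 makes this a finite sum (last index 9), evaluated exactly. Hence: 1194029424277/1571521822720.


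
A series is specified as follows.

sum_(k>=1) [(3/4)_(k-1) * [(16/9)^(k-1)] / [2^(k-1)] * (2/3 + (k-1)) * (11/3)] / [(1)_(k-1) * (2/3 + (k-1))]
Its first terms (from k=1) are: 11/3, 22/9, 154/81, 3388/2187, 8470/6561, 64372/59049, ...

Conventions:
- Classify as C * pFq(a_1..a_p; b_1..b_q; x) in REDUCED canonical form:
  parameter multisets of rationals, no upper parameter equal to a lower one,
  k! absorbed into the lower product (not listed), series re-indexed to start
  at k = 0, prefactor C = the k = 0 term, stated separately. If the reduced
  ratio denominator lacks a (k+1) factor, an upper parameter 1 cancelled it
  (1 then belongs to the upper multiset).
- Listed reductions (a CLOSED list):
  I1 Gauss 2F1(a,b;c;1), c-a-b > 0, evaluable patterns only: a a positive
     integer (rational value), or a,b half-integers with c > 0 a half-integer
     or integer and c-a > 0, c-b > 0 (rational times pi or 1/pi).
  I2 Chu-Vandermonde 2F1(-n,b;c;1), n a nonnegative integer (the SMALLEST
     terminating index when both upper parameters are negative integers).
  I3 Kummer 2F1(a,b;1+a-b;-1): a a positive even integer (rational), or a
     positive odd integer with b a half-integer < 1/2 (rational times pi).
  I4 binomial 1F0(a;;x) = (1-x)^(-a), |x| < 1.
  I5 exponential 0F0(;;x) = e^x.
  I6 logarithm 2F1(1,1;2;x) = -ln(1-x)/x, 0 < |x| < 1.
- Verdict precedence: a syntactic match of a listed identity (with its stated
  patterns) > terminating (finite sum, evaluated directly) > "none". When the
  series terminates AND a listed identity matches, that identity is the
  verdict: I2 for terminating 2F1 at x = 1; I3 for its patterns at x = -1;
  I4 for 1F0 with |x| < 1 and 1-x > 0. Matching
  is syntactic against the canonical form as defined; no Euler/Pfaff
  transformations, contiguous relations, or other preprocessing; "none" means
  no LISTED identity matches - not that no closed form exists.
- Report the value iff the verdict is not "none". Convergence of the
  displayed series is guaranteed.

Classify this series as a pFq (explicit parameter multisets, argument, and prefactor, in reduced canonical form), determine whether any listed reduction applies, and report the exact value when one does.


Prefactor 11/3, argument 8/9: 1F0 with upper {3/4} over lower {-}. Verdict: the I4 binomial reduction fires (the 1F0 binomial series: exponent -3/4, x = 8/9). Its exact value is (11/3) * (1/9)^(-3/4).

First insight: t_0 = 11/3 here, and the two k-th powers (prefactor 11/3) combine into one argument.
Ratio: r(k) = (8/9) * (k+3/4) / [(k+1)] - rational; roots negated = parameters, x = (8/9), C = 11/3.


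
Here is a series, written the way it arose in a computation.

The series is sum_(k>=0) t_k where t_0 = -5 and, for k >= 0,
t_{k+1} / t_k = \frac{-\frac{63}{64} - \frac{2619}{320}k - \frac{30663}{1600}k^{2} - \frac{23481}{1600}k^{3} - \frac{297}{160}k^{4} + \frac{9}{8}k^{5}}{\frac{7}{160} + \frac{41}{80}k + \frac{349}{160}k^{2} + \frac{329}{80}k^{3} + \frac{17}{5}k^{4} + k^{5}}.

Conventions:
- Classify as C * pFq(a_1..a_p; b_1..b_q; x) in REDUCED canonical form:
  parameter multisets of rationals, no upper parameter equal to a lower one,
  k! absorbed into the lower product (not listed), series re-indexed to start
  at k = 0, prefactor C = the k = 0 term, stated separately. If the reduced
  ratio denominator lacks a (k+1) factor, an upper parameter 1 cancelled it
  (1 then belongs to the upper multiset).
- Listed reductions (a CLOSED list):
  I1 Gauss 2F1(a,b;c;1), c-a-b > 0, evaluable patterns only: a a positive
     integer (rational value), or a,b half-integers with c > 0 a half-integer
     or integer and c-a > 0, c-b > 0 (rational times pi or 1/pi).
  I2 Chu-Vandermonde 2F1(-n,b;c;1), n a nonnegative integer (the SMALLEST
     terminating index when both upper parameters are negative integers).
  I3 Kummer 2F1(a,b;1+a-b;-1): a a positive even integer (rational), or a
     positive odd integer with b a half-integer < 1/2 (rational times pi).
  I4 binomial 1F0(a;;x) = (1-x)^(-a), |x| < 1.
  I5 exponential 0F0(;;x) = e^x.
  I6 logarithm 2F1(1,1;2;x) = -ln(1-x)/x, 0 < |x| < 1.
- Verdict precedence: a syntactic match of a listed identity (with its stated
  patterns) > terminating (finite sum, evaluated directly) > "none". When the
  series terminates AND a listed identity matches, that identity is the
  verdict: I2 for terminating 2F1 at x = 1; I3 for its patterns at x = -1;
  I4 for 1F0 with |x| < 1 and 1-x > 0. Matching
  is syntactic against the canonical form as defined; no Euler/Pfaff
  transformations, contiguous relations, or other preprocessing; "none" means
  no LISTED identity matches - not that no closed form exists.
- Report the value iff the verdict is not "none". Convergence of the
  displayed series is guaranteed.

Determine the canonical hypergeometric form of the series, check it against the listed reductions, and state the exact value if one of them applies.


Key step: x = \frac{9}{8} and the parameter 7/5 appears in both the upper and lower lists and cancels (alongside the other common factor).
Ratio: r(k) = \frac{9}{8} * (k-5) (k+\frac{1}{5}) (k+\frac{5}{4}) / [(k+\frac{1}{4}) (k+\frac{1}{4}) (k+1)] - rational in k. x = \frac{9}{8}; t_0 = -5; negate the roots.

With C = -5: the canonical form is 3F2(-5, \frac{1}{5}, \frac{5}{4}; \frac{1}{4}, \frac{1}{4}; \frac{9}{8}). Verdict: terminating - no listed pattern fits, but -5 in the upper list cuts the series at k = 5; direct evaluation. Exact value: -\frac{8042}{690625}.


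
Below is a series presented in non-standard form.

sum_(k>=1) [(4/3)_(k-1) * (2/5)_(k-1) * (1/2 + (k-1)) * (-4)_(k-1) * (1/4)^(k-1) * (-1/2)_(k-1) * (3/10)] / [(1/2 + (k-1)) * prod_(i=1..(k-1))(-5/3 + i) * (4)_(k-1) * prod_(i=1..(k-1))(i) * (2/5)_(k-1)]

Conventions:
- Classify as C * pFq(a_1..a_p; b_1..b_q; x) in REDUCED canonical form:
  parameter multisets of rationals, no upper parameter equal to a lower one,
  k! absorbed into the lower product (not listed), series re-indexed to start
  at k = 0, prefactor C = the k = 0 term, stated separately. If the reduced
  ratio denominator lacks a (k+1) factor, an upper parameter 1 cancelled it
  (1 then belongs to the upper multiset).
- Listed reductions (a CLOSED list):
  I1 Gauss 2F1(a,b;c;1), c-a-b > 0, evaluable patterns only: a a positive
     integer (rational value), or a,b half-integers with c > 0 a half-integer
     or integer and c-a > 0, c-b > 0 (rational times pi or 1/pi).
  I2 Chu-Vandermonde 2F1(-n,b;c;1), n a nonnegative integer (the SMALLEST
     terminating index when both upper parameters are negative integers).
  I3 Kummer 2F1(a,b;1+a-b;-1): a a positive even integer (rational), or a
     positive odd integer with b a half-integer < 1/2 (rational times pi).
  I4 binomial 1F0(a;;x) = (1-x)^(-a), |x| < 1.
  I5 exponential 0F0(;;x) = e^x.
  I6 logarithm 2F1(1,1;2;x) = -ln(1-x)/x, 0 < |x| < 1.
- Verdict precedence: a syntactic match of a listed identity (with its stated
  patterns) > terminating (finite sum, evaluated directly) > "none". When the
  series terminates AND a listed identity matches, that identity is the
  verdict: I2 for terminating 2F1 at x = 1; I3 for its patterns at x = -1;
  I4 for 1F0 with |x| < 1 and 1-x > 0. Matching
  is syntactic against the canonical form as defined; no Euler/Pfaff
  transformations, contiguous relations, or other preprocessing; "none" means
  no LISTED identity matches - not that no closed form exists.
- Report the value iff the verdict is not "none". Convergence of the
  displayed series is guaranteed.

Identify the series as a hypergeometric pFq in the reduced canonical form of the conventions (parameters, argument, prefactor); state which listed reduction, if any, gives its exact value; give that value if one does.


At argument 1/4: a 3F2 with upper {-4, -1/2, 4/3}, lower {-2/3, 4}, scaled by C = 3/10. Verdict: terminating at k = 4: the factor (-4)_k kills every later term; summing the 5 survivors is exact. Exact value: 2783727/11468800.

Key observation: t_0 being 3/10, the product of the first k integers (C = 3/10) is k!.
Ratio: r(k) = (1/4) * (k-4) (k-1/2) (k+4/3) / [(k-2/3) (k+4) (k+1)] - poly over poly, x = (1/4) from leading terms; C = 3/10 at k = 0.


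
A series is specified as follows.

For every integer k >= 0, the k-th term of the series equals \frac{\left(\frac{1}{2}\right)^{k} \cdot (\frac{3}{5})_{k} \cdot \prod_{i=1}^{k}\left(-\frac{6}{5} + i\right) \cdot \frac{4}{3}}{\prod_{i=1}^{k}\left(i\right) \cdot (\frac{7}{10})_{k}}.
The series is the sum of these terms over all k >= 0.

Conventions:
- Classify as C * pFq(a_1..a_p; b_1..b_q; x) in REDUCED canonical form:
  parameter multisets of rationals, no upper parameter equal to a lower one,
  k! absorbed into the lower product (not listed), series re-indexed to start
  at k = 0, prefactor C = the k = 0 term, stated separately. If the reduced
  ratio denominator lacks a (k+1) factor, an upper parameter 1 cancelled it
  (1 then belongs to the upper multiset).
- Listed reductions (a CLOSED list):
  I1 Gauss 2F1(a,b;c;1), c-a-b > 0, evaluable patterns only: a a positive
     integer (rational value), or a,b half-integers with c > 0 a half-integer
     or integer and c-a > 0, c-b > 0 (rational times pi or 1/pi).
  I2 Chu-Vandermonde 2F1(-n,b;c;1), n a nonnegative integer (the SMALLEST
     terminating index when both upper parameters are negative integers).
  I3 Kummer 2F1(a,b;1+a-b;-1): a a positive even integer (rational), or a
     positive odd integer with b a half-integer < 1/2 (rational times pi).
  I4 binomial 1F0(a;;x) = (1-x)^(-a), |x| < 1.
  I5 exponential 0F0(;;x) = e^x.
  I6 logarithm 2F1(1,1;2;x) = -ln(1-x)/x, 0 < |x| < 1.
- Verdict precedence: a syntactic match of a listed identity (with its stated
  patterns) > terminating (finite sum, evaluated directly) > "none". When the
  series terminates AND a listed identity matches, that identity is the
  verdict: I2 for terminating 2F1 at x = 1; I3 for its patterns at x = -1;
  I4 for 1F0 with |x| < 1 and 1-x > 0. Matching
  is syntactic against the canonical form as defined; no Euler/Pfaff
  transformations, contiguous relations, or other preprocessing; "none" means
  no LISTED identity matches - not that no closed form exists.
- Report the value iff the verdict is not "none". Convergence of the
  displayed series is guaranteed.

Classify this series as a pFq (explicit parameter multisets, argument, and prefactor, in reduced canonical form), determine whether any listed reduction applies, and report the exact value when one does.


Prefactor \frac{4}{3}, argument \frac{1}{2}: 2F1 with upper {-\frac{1}{5}, \frac{3}{5}} over lower {\frac{7}{10}}. Verdict: none here - no I1-I6 shape fits x = \frac{1}{2} with lower {\frac{7}{10}}.

Key observation: t_0 = \frac{4}{3} here, and the product of the first k integers (prefactor 4/3) is k!.
Term ratio: r(k) = \frac{1}{2} * (k-\frac{1}{5}) (k+\frac{3}{5}) / [(k+\frac{7}{10}) (k+1)] - rational in k, leading ratio \frac{1}{2}; with t_0 = \frac{4}{3}, classification follows.


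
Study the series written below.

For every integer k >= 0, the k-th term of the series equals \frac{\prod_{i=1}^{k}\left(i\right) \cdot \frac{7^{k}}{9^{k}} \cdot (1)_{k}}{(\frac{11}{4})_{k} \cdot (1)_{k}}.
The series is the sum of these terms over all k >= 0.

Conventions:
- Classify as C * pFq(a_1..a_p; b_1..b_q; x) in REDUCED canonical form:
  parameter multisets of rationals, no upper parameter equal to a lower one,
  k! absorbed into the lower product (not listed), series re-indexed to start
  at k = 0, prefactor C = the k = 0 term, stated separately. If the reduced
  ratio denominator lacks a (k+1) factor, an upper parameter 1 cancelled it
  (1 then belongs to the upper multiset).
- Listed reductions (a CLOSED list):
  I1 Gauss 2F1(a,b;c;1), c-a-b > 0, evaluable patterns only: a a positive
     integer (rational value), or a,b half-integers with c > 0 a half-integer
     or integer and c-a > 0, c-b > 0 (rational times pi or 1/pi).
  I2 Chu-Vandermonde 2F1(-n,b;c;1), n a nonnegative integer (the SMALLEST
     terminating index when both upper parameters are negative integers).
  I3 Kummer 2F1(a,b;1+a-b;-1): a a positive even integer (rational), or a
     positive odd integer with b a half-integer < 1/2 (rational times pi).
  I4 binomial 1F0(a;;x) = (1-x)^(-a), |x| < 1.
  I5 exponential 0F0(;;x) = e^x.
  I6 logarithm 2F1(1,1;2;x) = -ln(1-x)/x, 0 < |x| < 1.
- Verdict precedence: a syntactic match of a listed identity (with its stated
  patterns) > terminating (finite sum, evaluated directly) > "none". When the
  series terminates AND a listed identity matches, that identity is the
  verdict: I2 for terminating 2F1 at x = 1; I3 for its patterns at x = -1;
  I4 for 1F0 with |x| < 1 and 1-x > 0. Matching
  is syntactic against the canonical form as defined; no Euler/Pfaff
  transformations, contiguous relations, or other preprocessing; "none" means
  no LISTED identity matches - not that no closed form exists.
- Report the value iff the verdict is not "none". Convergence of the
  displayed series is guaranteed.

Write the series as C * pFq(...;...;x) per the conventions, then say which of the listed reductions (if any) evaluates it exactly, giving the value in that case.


At argument \frac{7}{9}: a 2F1 with upper {1, 1}, lower {\frac{11}{4}}, scaled by C = 1. Verdict: none - this 2F1 at x = \frac{7}{9} matches no listed pattern, and upper {1, 1} holds no stopper.

First insight: with t_0 = 1, the running product (C = 1, x = 7/9) telescopes to a rising factorial.
Ratio: r(k) = \frac{7}{9} * (k+1) (k+1) / [(k+\frac{11}{4}) (k+1)] ; factor over Q: parameters, x = \frac{7}{9}, and C = 1.
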